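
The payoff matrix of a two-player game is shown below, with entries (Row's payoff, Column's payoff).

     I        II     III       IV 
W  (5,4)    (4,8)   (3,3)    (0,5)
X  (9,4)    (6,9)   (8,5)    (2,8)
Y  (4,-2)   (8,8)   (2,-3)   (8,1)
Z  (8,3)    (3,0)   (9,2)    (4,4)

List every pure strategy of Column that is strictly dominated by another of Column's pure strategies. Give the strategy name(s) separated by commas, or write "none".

I, III

I is strictly dominated by IV (W: 5>4, X: 8>4, Y: 1>-2, Z: 4>3).
II is not dominated — it holds its own against I at W (8>4); III at W (8>3); IV at W (8>5).
III is strictly dominated by IV (W: 5>3, X: 8>5, Y: 1>-3, Z: 4>2).
IV is not dominated — it holds its own against I at W (5>4); II at Z (4>0); III at W (5>3).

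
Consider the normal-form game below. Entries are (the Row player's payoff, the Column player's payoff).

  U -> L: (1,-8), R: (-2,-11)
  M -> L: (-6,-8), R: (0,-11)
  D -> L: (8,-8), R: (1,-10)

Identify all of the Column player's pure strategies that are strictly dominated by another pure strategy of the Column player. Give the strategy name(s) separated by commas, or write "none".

L: no other strategy beats it everywhere (R at U (-8>-11)).
R: dominated, since L does at least as well everywhere (U: -8>-11, M: -8>-11, D: -8>-10).

R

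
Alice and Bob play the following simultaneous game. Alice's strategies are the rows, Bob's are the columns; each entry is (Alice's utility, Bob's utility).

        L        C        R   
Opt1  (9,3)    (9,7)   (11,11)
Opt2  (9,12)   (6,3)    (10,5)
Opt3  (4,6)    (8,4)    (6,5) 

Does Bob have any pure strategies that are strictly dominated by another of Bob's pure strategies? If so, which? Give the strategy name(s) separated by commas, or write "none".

L is not dominated — it holds its own against C at Opt2 (12>3); R at Opt2 (12>5).
C: dominated, since R does at least as well everywhere (Opt1: 11>7, Opt2: 5>3, Opt3: 5>4).
Nothing dominates R: L at Opt1 (11>3); C at Opt1 (11>7).

C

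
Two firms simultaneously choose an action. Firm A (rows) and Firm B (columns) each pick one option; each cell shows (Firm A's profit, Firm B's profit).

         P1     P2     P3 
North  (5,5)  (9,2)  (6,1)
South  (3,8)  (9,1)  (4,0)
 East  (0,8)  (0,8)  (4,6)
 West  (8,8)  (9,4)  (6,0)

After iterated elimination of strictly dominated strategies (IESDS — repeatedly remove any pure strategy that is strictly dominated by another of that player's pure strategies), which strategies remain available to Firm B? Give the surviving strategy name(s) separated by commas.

P1

Firm A's strategy East is strictly dominated by North (P1: 5>0, P2: 9>0, P3: 6>4) and is removed.
For Firm B, P1 strictly dominates P2 on the remaining rows (North: 5>2, South: 8>1, West: 8>4); eliminate P2.
Row South is eliminated: North beats it against every remaining column (P1: 5>3, P3: 6>4).
For Firm B, P1 strictly dominates P3 on the remaining rows (North: 5>1, West: 8>0); eliminate P3.
Row North is eliminated: West beats it against every remaining column (P1: 8>5).
Among the remaining strategies, none is strictly dominated by another pure strategy of the same player, so the elimination stops.
Surviving strategies — Firm A: {West}; Firm B: {P1}.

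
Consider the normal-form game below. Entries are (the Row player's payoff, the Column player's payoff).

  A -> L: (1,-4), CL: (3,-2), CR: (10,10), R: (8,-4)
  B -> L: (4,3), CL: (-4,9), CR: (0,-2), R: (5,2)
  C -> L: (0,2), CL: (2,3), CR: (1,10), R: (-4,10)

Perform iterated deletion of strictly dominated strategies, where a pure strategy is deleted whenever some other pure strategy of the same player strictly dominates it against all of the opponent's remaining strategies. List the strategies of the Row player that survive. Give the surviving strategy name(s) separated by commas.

A

The Row player's strategy C is strictly dominated by A (L: 1>0, CL: 3>2, CR: 10>1, R: 8>-4) and is removed.
For the Column player, CL strictly dominates L on the remaining rows (A: -2>-4, B: 9>3); eliminate L.
Row B is eliminated: A beats it against every remaining column (CL: 3>-4, CR: 10>0, R: 8>5).
Column CL is eliminated: CR beats it against every remaining row (A: 10>-2).
Column R is eliminated: CR beats it against every remaining row (A: 10>-4).
Among the remaining strategies, none is strictly dominated by another pure strategy of the same player, so the elimination stops.
Surviving strategies — the Row player: {A}; the Column player: {CR}.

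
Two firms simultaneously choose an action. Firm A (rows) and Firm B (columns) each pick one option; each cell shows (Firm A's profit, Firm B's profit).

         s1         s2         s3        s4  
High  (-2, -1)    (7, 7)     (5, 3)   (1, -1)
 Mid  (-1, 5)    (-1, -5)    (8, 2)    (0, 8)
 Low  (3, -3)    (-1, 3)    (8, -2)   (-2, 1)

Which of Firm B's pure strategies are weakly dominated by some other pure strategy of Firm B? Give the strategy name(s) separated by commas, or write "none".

s4 weakly dominates s1 — High: -1=-1, Mid: 8>5, Low: 1>-3.
s2: no other strategy beats it everywhere (s1 at High (7>-1); s3 at High (7>3); s4 at High (7>-1)).
Nothing dominates s3: s1 at High (3>-1); s2 at Mid (2>-5); s4 at High (3>-1).
s4 is not dominated — it holds its own against s1 at Mid (8>5); s2 at Mid (8>-5); s3 at Mid (8>2).

s1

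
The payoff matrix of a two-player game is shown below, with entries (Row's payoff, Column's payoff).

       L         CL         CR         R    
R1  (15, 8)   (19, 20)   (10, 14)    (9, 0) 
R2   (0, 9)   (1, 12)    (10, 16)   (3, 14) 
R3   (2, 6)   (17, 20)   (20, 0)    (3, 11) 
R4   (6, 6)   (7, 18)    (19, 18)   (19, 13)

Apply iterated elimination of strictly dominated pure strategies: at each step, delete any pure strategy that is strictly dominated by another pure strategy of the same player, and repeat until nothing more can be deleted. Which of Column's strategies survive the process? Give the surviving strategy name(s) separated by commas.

CL

For Row, R4 strictly dominates R2 on the remaining columns (L: 6>0, CL: 7>1, CR: 19>10, R: 19>3); eliminate R2.
For Column, CL strictly dominates L on the remaining rows (R1: 20>8, R3: 20>6, R4: 18>6); eliminate L.
Column's strategy R is strictly dominated by CL (R1: 20>0, R3: 20>11, R4: 18>13) and is removed.
Row's strategy R4 is strictly dominated by R3 (CL: 17>7, CR: 20>19) and is removed.
Column CR is eliminated: CL beats it against every remaining row (R1: 20>14, R3: 20>0).
Row's strategy R3 is strictly dominated by R1 (CL: 19>17) and is removed.
Among the remaining strategies, none is strictly dominated by another pure strategy of the same player, so the elimination stops.
Surviving strategies — Row: {R1}; Column: {CL}.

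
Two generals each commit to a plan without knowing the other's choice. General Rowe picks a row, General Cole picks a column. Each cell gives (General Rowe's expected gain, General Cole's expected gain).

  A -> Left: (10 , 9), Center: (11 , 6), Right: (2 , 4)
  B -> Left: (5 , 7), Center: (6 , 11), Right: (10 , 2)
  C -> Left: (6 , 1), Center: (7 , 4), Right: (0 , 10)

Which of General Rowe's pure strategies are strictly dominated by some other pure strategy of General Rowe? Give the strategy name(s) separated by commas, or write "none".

C

A is not dominated — it holds its own against B at Left (10>5); C at Left (10>6).
B: no other strategy beats it everywhere (A at Right (10>2); C at Right (10>0)).
A strictly dominates C — Left: 10>6, Center: 11>7, Right: 2>0.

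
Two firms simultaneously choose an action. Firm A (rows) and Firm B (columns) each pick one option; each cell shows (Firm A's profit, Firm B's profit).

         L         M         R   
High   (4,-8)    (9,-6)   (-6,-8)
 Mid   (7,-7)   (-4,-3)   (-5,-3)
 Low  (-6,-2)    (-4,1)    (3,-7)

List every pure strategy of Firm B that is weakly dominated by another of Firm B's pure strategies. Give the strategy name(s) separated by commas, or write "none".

L is weakly dominated by M (High: -6>-8, Mid: -3>-7, Low: 1>-2).
M: no other strategy beats it everywhere (L at High (-6>-8); R at High (-6>-8)).
R: dominated, since M does at least as well everywhere (High: -6>-8, Mid: -3=-3, Low: 1>-7).

L, R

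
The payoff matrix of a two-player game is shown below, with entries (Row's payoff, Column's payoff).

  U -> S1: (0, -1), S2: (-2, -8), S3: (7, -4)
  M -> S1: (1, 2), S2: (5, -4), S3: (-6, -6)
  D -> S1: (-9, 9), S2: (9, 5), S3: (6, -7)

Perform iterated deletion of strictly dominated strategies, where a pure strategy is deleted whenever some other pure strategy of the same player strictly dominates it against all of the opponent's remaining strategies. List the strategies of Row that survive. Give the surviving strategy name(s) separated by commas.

M

Column S2 is eliminated: S1 beats it against every remaining row (U: -1>-8, M: 2>-4, D: 9>5).
Row D is eliminated: U beats it against every remaining column (S1: 0>-9, S3: 7>6).
For Column, S1 strictly dominates S3 on the remaining rows (U: -1>-4, M: 2>-6); eliminate S3.
Row's strategy U is strictly dominated by M (S1: 1>0) and is removed.
Among the remaining strategies, none is strictly dominated by another pure strategy of the same player, so the elimination stops.
Surviving strategies — Row: {M}; Column: {S1}.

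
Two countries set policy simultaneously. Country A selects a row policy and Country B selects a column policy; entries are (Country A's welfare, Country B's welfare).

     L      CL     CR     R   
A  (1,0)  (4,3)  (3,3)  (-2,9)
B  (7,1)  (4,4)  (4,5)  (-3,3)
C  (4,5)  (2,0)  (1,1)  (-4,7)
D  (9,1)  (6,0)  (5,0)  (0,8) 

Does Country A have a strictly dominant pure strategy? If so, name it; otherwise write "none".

D

D vs A: L: 9>1, CL: 6>4, CR: 5>3, R: 0>-2.
D vs B: L: 9>7, CL: 6>4, CR: 5>4, R: 0>-3.
D vs C: L: 9>4, CL: 6>2, CR: 5>1, R: 0>-4.
D strictly beats every other strategy against every opponent action, so it is strictly dominant.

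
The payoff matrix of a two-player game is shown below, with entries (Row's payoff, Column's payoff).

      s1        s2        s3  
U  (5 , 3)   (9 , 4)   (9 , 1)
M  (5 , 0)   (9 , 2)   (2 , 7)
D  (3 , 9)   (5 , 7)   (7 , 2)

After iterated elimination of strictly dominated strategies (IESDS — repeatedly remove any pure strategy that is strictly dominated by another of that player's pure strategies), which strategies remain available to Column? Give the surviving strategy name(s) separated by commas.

Row D is eliminated: U beats it against every remaining column (s1: 5>3, s2: 9>5, s3: 9>7).
Column's strategy s1 is strictly dominated by s2 (U: 4>3, M: 2>0) and is removed.
Among the remaining strategies, none is strictly dominated by another pure strategy of the same player, so the elimination stops.
Surviving strategies — Row: {U, M}; Column: {s2, s3}.

s2, s3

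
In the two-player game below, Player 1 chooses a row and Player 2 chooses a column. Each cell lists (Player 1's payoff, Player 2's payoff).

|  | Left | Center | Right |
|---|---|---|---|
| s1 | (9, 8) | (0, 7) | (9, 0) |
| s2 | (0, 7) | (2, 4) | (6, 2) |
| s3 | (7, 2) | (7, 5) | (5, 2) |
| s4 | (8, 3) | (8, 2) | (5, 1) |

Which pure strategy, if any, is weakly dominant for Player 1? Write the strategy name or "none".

s1 fails to dominate s2 at Center (0<2).
s2 fails to dominate s1 at Left (0<9).
s3 fails to dominate s1 at Left (7<9).
s4 fails to dominate s1 at Left (8<9).
No single strategy dominates all the others.

none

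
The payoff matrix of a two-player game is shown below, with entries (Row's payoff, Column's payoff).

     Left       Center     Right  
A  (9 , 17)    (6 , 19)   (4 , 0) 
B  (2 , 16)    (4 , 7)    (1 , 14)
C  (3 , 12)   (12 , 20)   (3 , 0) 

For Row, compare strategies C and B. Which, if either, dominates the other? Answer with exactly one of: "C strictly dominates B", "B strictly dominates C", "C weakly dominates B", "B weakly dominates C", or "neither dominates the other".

Compare C to B across every action of Column: Left: 3>2, Center: 12>4, Right: 3>1.
C gives a strictly higher payoff against every action of Column, so C strictly dominates B.

C strictly dominates B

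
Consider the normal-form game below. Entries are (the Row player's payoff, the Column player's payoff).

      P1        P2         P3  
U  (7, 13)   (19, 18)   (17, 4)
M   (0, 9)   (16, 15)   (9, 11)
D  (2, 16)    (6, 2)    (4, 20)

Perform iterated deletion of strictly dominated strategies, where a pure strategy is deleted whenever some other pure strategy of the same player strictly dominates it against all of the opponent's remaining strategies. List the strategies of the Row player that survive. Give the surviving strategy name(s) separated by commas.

Row M is eliminated: U beats it against every remaining column (P1: 7>0, P2: 19>16, P3: 17>9).
For the Row player, U strictly dominates D on the remaining columns (P1: 7>2, P2: 19>6, P3: 17>4); eliminate D.
The Column player's strategy P1 is strictly dominated by P2 (U: 18>13) and is removed.
Column P3 is eliminated: P2 beats it against every remaining row (U: 18>4).
Among the remaining strategies, none is strictly dominated by another pure strategy of the same player, so the elimination stops.
Surviving strategies — the Row player: {U}; the Column player: {P2}.

U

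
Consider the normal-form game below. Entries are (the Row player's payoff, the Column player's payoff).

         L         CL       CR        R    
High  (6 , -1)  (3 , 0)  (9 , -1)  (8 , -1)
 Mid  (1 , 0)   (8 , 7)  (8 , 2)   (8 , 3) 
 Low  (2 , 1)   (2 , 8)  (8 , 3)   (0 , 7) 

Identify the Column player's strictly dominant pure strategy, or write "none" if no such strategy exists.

CL vs L: High: 0>-1, Mid: 7>0, Low: 8>1.
CL vs CR: High: 0>-1, Mid: 7>2, Low: 8>3.
CL vs R: High: 0>-1, Mid: 7>3, Low: 8>7.
CL strictly beats every other strategy against every opponent action, so it is strictly dominant.

CL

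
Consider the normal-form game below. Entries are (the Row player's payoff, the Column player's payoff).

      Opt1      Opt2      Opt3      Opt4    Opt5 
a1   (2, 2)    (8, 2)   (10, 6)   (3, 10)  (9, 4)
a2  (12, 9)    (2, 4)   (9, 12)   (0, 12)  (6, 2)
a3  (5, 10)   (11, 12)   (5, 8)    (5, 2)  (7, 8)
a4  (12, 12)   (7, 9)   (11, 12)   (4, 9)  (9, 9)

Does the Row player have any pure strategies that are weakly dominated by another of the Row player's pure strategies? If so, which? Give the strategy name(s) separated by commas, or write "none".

a1 is not dominated — it holds its own against a2 at Opt2 (8>2); a3 at Opt3 (10>5); a4 at Opt2 (8>7).
a4 weakly dominates a2 — Opt1: 12=12, Opt2: 7>2, Opt3: 11>9, Opt4: 4>0, Opt5: 9>6.
a3 is not dominated — it holds its own against a1 at Opt1 (5>2); a2 at Opt2 (11>2); a4 at Opt2 (11>7).
a4 is not dominated — it holds its own against a1 at Opt1 (12>2); a2 at Opt2 (7>2); a3 at Opt1 (12>5).

a2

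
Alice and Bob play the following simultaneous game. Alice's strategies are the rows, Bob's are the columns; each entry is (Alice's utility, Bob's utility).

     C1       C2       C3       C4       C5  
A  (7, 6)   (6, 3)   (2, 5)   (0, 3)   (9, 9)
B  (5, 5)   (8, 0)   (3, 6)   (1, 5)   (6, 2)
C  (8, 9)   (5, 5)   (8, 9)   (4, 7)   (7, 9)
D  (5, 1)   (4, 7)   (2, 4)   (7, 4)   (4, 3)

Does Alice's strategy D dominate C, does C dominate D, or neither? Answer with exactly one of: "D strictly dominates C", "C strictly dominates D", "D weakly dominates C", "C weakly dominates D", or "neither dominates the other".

neither dominates the other

D's payoffs vs C's, by Bob's action — C1: 5<8, C2: 4<5, C3: 2<8, C4: 7>4, C5: 4<7.
D does better at C4 but worse at C1, C2, C3, C5; neither strategy dominates the other.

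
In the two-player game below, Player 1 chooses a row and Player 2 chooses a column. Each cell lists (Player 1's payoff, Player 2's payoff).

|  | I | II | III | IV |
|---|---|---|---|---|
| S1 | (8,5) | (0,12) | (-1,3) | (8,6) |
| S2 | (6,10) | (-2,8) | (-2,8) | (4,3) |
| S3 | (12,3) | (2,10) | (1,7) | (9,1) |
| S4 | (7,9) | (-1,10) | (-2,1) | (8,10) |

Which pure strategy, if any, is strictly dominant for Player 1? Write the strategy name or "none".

S3 vs S1: I: 12>8, II: 2>0, III: 1>-1, IV: 9>8.
S3 vs S2: I: 12>6, II: 2>-2, III: 1>-2, IV: 9>4.
S3 vs S4: I: 12>7, II: 2>-1, III: 1>-2, IV: 9>8.
S3 strictly beats every other strategy against every opponent action, so it is strictly dominant.

S3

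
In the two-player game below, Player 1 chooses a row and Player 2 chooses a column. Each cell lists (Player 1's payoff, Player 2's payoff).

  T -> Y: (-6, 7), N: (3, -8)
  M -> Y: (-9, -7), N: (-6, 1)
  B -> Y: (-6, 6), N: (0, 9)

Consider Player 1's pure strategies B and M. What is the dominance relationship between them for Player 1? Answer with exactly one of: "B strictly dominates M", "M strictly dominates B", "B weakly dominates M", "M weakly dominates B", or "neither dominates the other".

B strictly dominates M

Compare B to M across each opponent action: Y: -6>-9, N: 0>-6.
Every comparison favours B, so B strictly dominates M.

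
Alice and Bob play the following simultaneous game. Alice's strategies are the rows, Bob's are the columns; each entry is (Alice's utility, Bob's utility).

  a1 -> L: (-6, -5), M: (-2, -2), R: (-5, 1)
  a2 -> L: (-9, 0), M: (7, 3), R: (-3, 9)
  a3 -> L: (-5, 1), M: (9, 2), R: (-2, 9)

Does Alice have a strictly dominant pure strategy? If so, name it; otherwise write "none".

a3 vs a1: L: -5>-6, M: 9>-2, R: -2>-5.
a3 vs a2: L: -5>-9, M: 9>7, R: -2>-3.
a3 strictly beats every other strategy against every opponent action, so it is strictly dominant.

a3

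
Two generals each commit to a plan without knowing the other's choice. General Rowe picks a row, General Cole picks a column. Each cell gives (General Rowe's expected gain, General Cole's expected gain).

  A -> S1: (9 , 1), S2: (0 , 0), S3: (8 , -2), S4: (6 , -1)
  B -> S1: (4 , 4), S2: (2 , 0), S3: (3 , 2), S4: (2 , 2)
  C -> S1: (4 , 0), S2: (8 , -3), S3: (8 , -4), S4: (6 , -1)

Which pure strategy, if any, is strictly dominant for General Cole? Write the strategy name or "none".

S1 vs S2: A: 1>0, B: 4>0, C: 0>-3.
S1 vs S3: A: 1>-2, B: 4>2, C: 0>-4.
S1 vs S4: A: 1>-1, B: 4>2, C: 0>-1.
S1 strictly beats every other strategy against every opponent action, so it is strictly dominant.

S1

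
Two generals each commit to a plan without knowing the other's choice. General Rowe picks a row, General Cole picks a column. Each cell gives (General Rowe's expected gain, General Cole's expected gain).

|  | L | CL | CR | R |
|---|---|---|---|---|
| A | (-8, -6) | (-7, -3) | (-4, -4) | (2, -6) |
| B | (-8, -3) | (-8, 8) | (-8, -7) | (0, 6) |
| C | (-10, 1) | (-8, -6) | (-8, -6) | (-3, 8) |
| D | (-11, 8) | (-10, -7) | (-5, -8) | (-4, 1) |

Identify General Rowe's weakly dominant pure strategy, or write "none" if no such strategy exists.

A vs B: L: -8=-8, CL: -7>-8, CR: -4>-8, R: 2>0.
A vs C: L: -8>-10, CL: -7>-8, CR: -4>-8, R: 2>-3.
A vs D: L: -8>-11, CL: -7>-10, CR: -4>-5, R: 2>-4.
A is at least as good as every other strategy against every opponent action, so it is weakly dominant.

A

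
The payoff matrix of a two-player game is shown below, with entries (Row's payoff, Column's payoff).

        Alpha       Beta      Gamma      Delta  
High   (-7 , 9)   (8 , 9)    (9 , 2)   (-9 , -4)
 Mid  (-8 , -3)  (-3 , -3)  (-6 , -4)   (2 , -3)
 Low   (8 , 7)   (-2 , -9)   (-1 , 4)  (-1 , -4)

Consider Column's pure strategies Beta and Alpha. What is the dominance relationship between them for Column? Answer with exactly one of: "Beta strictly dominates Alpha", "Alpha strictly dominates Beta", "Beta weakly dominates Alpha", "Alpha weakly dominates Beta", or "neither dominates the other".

Compare Beta to Alpha across each opponent action: High: 9=9, Mid: -3=-3, Low: -9<7.
Alpha is at least as good everywhere and strictly better somewhere (tied at High, Mid), so Alpha weakly dominates Beta.

Alpha weakly dominates Beta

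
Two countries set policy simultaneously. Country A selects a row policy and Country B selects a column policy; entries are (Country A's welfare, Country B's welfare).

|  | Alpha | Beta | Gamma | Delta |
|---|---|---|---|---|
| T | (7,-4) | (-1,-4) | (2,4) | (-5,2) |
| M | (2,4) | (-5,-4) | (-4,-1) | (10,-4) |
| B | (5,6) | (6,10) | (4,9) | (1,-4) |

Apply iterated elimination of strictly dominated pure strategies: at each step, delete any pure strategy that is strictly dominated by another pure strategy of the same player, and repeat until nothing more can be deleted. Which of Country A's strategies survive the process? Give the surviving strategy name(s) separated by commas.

Column Delta is eliminated: Gamma beats it against every remaining row (T: 4>2, M: -1>-4, B: 9>-4).
Country A's strategy M is strictly dominated by T (Alpha: 7>2, Beta: -1>-5, Gamma: 2>-4) and is removed.
Country B's strategy Alpha is strictly dominated by Gamma (T: 4>-4, B: 9>6) and is removed.
Row T is eliminated: B beats it against every remaining column (Beta: 6>-1, Gamma: 4>2).
Country B's strategy Gamma is strictly dominated by Beta (B: 10>9) and is removed.
Among the remaining strategies, none is strictly dominated by another pure strategy of the same player, so the elimination stops.
Surviving strategies — Country A: {B}; Country B: {Beta}.

B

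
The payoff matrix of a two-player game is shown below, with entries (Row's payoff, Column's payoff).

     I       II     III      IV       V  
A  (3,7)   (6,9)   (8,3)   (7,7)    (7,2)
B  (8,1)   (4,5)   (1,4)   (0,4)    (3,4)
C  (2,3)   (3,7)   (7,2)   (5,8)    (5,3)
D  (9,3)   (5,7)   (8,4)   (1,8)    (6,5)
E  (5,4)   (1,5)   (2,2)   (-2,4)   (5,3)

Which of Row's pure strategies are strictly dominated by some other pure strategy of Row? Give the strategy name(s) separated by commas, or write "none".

B, C, E

A is not dominated — it holds its own against B at II (6>4); C at I (3>2); D at II (6>5); E at II (6>1).
B: dominated, since D does at least as well everywhere (I: 9>8, II: 5>4, III: 8>1, IV: 1>0, V: 6>3).
C: dominated, since A does at least as well everywhere (I: 3>2, II: 6>3, III: 8>7, IV: 7>5, V: 7>5).
D is not dominated — it holds its own against A at I (9>3); B at I (9>8); C at I (9>2); E at I (9>5).
E: dominated, since D does at least as well everywhere (I: 9>5, II: 5>1, III: 8>2, IV: 1>-2, V: 6>5).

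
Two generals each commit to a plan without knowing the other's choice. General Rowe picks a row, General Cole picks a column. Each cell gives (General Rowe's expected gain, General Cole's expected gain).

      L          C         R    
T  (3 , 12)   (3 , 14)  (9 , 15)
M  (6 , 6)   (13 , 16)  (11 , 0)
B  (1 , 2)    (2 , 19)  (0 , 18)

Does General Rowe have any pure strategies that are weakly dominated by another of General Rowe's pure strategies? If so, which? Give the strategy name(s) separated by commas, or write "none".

T: dominated, since M does at least as well everywhere (L: 6>3, C: 13>3, R: 11>9).
M is not dominated — it holds its own against T at L (6>3); B at L (6>1).
B is weakly dominated by T (L: 3>1, C: 3>2, R: 9>0).

T, B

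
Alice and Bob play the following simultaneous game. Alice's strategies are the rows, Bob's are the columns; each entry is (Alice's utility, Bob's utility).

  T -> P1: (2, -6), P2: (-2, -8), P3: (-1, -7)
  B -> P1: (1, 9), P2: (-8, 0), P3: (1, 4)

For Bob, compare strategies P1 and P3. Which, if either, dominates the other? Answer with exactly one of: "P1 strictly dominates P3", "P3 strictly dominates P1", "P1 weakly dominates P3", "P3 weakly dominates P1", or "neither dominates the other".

Compare P1 to P3 across each opponent action: T: -6>-7, B: 9>4.
P1 gives a strictly higher payoff against each opponent action, so P1 strictly dominates P3.

P1 strictly dominates P3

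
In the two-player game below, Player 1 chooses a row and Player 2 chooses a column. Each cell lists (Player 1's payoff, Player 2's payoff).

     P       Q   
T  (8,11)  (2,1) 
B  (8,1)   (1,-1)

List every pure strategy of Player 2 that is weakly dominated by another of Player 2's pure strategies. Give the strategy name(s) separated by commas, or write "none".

Nothing dominates P: Q at T (11>1).
Q is weakly dominated by P (T: 11>1, B: 1>-1).

Q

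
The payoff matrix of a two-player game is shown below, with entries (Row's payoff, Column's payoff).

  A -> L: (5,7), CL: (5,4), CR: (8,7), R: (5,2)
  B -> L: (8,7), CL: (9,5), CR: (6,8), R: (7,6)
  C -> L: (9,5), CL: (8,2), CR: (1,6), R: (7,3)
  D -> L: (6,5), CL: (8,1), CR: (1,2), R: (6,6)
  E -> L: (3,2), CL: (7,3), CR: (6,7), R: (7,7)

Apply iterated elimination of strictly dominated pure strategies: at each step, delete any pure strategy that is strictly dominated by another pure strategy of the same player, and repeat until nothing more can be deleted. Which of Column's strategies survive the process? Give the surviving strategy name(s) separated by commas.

L, CR, R

For Row, B strictly dominates D on the remaining columns (L: 8>6, CL: 9>8, CR: 6>1, R: 7>6); eliminate D.
Column CL is eliminated: CR beats it against every remaining row (A: 7>4, B: 8>5, C: 6>2, E: 7>3).
Among the remaining strategies, none is strictly dominated by another pure strategy of the same player, so the elimination stops.
Surviving strategies — Row: {A, B, C, E}; Column: {L, CR, R}.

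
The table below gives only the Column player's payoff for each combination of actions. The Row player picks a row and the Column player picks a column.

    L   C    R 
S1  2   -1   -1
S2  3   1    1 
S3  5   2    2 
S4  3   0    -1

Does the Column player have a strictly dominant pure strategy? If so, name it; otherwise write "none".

L

L vs C: S1: 2>-1, S2: 3>1, S3: 5>2, S4: 3>0.
L vs R: S1: 2>-1, S2: 3>1, S3: 5>2, S4: 3>-1.
L strictly beats every other strategy against every opponent action, so it is strictly dominant.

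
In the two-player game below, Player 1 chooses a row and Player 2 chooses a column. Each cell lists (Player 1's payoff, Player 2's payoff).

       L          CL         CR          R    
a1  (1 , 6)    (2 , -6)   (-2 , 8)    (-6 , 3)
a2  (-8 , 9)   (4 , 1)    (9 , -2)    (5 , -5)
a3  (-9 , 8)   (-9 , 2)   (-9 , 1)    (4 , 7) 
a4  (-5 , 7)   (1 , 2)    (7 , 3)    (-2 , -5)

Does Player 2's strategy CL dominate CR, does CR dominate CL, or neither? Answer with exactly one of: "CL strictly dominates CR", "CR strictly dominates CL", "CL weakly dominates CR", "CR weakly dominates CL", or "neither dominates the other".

neither dominates the other

CL's payoffs vs CR's, by Player 1's action — a1: -6<8, a2: 1>-2, a3: 2>1, a4: 2<3.
CL does better at a2, a3 but worse at a1, a4; neither strategy dominates the other.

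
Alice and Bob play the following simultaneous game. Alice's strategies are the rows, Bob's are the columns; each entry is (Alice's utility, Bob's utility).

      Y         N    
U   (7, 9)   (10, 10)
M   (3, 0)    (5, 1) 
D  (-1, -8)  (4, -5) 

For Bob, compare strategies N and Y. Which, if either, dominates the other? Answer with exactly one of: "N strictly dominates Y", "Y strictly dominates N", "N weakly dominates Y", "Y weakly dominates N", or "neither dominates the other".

N's payoffs vs Y's, by Alice's action — U: 10>9, M: 1>0, D: -5>-8.
Every comparison favours N, so N strictly dominates Y.

N strictly dominates Y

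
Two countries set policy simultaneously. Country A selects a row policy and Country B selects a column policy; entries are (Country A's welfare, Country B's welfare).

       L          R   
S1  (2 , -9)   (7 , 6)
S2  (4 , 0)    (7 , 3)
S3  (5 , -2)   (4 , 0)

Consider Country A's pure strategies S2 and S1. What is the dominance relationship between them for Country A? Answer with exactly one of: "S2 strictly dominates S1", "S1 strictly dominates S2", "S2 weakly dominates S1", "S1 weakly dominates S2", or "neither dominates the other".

S2 weakly dominates S1

S2's payoffs vs S1's, by Country B's action — L: 4>2, R: 7=7.
S2 is at least as good everywhere and strictly better somewhere (tied only at R), so S2 weakly but not strictly dominates S1.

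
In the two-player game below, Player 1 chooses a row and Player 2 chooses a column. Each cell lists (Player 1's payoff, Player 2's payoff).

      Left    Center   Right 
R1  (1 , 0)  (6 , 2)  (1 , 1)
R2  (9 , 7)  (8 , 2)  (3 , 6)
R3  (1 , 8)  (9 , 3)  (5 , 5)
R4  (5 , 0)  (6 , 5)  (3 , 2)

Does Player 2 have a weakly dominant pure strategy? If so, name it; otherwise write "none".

Left fails to dominate Center at R1 (0<2).
Center fails to dominate Left at R2 (2<7).
Right fails to dominate Left at R2 (6<7).
No single strategy dominates all the others.

none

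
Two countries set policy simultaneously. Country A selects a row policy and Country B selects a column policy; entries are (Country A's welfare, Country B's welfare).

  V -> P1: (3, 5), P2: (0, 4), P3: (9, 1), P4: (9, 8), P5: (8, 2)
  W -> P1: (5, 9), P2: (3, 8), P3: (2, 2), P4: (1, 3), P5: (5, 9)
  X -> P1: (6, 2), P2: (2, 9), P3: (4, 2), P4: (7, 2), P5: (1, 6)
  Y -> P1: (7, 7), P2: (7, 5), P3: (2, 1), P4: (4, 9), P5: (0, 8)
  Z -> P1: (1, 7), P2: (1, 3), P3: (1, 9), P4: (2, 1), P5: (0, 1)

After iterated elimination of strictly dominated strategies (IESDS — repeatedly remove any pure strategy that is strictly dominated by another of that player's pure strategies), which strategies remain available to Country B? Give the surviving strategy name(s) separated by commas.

P1, P2, P4, P5

For Country A, X strictly dominates Z on the remaining columns (P1: 6>1, P2: 2>1, P3: 4>1, P4: 7>2, P5: 1>0); eliminate Z.
Column P3 is eliminated: P2 beats it against every remaining row (V: 4>1, W: 8>2, X: 9>2, Y: 5>1).
Among the remaining strategies, none is strictly dominated by another pure strategy of the same player, so the elimination stops.
Surviving strategies — Country A: {V, W, X, Y}; Country B: {P1, P2, P4, P5}.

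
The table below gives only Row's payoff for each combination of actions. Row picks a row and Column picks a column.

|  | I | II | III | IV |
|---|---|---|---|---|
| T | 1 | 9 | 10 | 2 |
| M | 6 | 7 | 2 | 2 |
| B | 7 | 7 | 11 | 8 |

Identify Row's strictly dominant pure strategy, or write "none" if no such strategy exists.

none

T fails to dominate M at I (1<6).
M fails to dominate T at II (7<9).
B fails to dominate T at II (7<9).
No single strategy dominates all the others.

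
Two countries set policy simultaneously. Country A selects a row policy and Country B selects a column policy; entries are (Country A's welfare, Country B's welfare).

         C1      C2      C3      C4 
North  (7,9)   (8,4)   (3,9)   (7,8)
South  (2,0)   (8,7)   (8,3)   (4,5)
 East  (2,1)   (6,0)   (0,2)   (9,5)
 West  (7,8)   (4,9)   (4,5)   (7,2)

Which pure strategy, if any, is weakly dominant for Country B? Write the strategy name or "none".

none

C1 fails to dominate C2 at South (0<7).
C2 fails to dominate C1 at North (4<9).
C3 fails to dominate C1 at West (5<8).
C4 fails to dominate C1 at North (8<9).
No single strategy dominates all the others.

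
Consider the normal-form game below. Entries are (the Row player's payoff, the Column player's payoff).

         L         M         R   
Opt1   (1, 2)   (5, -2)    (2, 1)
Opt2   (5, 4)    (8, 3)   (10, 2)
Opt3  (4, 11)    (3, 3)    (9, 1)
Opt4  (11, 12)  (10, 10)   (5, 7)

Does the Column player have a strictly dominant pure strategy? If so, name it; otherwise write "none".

L vs M: Opt1: 2>-2, Opt2: 4>3, Opt3: 11>3, Opt4: 12>10.
L vs R: Opt1: 2>1, Opt2: 4>2, Opt3: 11>1, Opt4: 12>7.
L strictly beats every other strategy against every opponent action, so it is strictly dominant.

L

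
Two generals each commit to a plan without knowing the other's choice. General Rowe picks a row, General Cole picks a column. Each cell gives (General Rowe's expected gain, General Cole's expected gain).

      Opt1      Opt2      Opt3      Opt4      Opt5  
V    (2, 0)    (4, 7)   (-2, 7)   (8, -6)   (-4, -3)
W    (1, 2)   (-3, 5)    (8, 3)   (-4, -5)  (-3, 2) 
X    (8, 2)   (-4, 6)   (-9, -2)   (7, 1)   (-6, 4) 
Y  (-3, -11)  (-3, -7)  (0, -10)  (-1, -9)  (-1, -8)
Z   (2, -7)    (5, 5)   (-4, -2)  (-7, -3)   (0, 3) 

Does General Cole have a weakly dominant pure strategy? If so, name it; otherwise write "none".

Opt2

Opt2 vs Opt1: V: 7>0, W: 5>2, X: 6>2, Y: -7>-11, Z: 5>-7.
Opt2 vs Opt3: V: 7=7, W: 5>3, X: 6>-2, Y: -7>-10, Z: 5>-2.
Opt2 vs Opt4: V: 7>-6, W: 5>-5, X: 6>1, Y: -7>-9, Z: 5>-3.
Opt2 vs Opt5: V: 7>-3, W: 5>2, X: 6>4, Y: -7>-8, Z: 5>3.
Opt2 is at least as good as every other strategy against every opponent action, so it is weakly dominant.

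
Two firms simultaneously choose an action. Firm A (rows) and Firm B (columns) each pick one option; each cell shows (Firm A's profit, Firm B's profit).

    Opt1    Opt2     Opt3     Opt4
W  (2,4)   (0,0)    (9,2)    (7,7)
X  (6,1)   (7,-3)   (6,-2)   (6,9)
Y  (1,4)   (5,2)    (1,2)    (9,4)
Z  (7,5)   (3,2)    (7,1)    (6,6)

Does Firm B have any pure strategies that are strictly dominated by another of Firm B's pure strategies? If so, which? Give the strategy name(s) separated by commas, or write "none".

Opt1: no other strategy beats it everywhere (Opt2 at W (4>0); Opt3 at W (4>2); Opt4 at Y (4=4)).
Opt2: dominated, since Opt1 does at least as well everywhere (W: 4>0, X: 1>-3, Y: 4>2, Z: 5>2).
Opt3 is strictly dominated by Opt1 (W: 4>2, X: 1>-2, Y: 4>2, Z: 5>1).
Opt4 is not dominated — it holds its own against Opt1 at W (7>4); Opt2 at W (7>0); Opt3 at W (7>2).

Opt2, Opt3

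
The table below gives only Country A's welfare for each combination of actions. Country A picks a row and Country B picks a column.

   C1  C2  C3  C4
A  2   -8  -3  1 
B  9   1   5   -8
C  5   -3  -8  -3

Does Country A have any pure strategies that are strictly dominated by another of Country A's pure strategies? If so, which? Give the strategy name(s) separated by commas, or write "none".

none

A: no other strategy beats it everywhere (B at C4 (1>-8); C at C3 (-3>-8)).
B is not dominated — it holds its own against A at C1 (9>2); C at C1 (9>5).
Nothing dominates C: A at C1 (5>2); B at C4 (-3>-8).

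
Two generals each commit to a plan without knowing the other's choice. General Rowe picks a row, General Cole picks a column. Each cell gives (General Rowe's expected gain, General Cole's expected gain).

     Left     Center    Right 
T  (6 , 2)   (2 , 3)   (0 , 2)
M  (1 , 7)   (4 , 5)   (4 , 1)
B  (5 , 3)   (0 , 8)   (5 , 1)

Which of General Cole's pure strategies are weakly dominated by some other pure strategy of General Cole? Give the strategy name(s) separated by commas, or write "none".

Left is not dominated — it holds its own against Center at M (7>5); Right at M (7>1).
Nothing dominates Center: Left at T (3>2); Right at T (3>2).
Right: dominated, since Left does at least as well everywhere (T: 2=2, M: 7>1, B: 3>1).

Right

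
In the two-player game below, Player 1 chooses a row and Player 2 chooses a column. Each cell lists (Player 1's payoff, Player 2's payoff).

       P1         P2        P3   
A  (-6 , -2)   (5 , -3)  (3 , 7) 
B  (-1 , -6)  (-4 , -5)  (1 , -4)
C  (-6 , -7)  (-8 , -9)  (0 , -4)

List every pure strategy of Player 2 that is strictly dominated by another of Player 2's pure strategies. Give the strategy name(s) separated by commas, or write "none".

P1, P2

P3 strictly dominates P1 — A: 7>-2, B: -4>-6, C: -4>-7.
P2 is strictly dominated by P3 (A: 7>-3, B: -4>-5, C: -4>-9).
P3: no other strategy beats it everywhere (P1 at A (7>-2); P2 at A (7>-3)).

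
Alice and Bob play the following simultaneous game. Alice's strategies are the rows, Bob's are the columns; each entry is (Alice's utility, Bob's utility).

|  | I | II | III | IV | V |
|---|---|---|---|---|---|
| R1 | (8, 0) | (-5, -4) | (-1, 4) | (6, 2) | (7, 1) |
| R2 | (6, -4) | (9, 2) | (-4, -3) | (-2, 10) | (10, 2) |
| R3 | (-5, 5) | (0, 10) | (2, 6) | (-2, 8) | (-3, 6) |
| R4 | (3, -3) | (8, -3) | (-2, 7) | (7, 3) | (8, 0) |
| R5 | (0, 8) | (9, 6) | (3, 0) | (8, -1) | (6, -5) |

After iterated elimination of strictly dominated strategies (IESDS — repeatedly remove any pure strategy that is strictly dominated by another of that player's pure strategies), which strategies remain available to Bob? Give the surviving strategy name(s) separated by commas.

For Alice, R5 strictly dominates R3 on the remaining columns (I: 0>-5, II: 9>0, III: 3>2, IV: 8>-2, V: 6>-3); eliminate R3.
For Bob, IV strictly dominates V on the remaining rows (R1: 2>1, R2: 10>2, R4: 3>0, R5: -1>-5); eliminate V.
Among the remaining strategies, none is strictly dominated by another pure strategy of the same player, so the elimination stops.
Surviving strategies — Alice: {R1, R2, R4, R5}; Bob: {I, II, III, IV}.

I, II, III, IV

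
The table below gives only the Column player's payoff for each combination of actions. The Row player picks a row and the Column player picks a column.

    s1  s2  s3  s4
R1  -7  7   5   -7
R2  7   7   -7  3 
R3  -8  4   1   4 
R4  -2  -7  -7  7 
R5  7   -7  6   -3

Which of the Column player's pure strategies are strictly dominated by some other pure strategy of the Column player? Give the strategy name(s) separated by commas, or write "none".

none

s1 is not dominated — it holds its own against s2 at R2 (7=7); s3 at R2 (7>-7); s4 at R1 (-7=-7).
s2 is not dominated — it holds its own against s1 at R1 (7>-7); s3 at R1 (7>5); s4 at R1 (7>-7).
Nothing dominates s3: s1 at R1 (5>-7); s2 at R4 (-7=-7); s4 at R1 (5>-7).
s4: no other strategy beats it everywhere (s1 at R1 (-7=-7); s2 at R3 (4=4); s3 at R2 (3>-7)).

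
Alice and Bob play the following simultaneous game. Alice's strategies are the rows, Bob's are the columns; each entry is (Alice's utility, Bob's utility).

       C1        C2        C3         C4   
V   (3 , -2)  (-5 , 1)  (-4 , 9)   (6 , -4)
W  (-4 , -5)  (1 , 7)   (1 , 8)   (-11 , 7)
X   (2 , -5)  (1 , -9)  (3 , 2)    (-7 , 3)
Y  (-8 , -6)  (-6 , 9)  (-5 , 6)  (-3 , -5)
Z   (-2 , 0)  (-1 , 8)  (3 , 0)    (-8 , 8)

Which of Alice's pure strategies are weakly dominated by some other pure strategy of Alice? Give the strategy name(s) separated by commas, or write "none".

W, Y, Z

Nothing dominates V: W at C1 (3>-4); X at C1 (3>2); Y at C1 (3>-8); Z at C1 (3>-2).
W is weakly dominated by X (C1: 2>-4, C2: 1=1, C3: 3>1, C4: -7>-11).
Nothing dominates X: V at C2 (1>-5); W at C1 (2>-4); Y at C1 (2>-8); Z at C1 (2>-2).
V weakly dominates Y — C1: 3>-8, C2: -5>-6, C3: -4>-5, C4: 6>-3.
Z is weakly dominated by X (C1: 2>-2, C2: 1>-1, C3: 3=3, C4: -7>-8).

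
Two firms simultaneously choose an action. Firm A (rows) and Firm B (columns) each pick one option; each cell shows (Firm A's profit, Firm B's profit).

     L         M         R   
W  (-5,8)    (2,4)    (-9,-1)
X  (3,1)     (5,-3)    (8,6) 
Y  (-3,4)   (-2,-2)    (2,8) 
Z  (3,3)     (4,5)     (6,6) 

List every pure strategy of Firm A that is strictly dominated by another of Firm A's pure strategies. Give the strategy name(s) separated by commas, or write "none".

W: dominated, since X does at least as well everywhere (L: 3>-5, M: 5>2, R: 8>-9).
Nothing dominates X: W at L (3>-5); Y at L (3>-3); Z at L (3=3).
Y is strictly dominated by X (L: 3>-3, M: 5>-2, R: 8>2).
Z is not dominated — it holds its own against W at L (3>-5); X at L (3=3); Y at L (3>-3).

W, Y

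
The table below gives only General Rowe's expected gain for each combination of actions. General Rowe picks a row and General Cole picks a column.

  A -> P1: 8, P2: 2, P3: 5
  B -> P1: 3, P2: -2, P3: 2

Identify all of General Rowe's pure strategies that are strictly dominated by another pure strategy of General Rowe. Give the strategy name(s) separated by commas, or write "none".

A: no other strategy beats it everywhere (B at P1 (8>3)).
B is strictly dominated by A (P1: 8>3, P2: 2>-2, P3: 5>2).

B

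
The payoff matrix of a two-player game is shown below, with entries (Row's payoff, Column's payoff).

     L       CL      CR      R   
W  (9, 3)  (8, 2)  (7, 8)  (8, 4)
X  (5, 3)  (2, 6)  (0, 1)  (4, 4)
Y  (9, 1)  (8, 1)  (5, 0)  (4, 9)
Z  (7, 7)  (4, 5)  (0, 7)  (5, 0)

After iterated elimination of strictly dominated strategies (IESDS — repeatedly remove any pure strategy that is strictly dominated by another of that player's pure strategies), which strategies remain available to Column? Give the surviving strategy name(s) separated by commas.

CR

Row X is eliminated: W beats it against every remaining column (L: 9>5, CL: 8>2, CR: 7>0, R: 8>4).
Row Z is eliminated: W beats it against every remaining column (L: 9>7, CL: 8>4, CR: 7>0, R: 8>5).
Column's strategy L is strictly dominated by R (W: 4>3, Y: 9>1) and is removed.
Column's strategy CL is strictly dominated by R (W: 4>2, Y: 9>1) and is removed.
Row Y is eliminated: W beats it against every remaining column (CR: 7>5, R: 8>4).
Column R is eliminated: CR beats it against every remaining row (W: 8>4).
Among the remaining strategies, none is strictly dominated by another pure strategy of the same player, so the elimination stops.
Surviving strategies — Row: {W}; Column: {CR}.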